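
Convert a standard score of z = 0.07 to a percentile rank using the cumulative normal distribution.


CDF(z) = 0.5 * (1 + erf(z/sqrt(2)))
erf(0.0495) = 0.0558
CDF = 0.5279
Percentile rank = 0.5279 * 100 = 52.79

52.79


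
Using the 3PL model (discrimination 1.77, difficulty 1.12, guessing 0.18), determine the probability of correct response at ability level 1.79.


logit = 1.77*(1.79 - 1.12) = 1.1859
P* = 1/(1 + exp(-1.1859)) = 0.766
P = 0.18 + (1 - 0.18) * 0.766
P = 0.8081

0.8081


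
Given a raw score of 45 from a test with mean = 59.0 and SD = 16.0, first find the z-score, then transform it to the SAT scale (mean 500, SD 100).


z = (X - mean) / SD = (45 - 59.0) / 16.0
z = -14.0 / 16.0
z = -0.875
SAT-scale = SAT = 500 + 100z
Carry z at full precision (z = -14.0 / 16.0) into the conversion:
SAT-scale = 500 + 100 * (-14.0 / 16.0) = 500 + -1400 / 16.0
SAT-scale = 500 + -87.5
SAT-scale = 412.5

412.5


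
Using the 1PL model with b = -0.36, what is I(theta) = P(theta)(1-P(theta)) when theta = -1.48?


P = 1/(1+exp(-(-1.48--0.36))) = 0.246
I = P*(1-P) = 0.246 * 0.754
I = 0.1855

0.1855


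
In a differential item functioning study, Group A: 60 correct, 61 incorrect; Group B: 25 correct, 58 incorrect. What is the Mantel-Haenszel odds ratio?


Odds_A = 60/61 = 0.9836
Odds_B = 25/58 = 0.431
OR = Odds_A / Odds_B = 0.9836 / 0.431
Exactly, OR = (60 * 58) / (61 * 25) = 3480 / 1525
OR = 2.282

2.282


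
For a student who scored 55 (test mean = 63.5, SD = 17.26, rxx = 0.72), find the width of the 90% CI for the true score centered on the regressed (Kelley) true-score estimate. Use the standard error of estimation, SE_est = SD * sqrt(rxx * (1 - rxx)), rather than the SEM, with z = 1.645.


True score estimate = 0.72*55 + 0.28*63.5 = 57.38
SE_est = SD * sqrt(rxx * (1 - rxx)) = 17.26 * sqrt(0.72 * 0.28) = 17.26 * sqrt(0.2016) = 7.749721
CI = T_est +/- z * SE_est, so width = 2 * z * SE_est = 2 * 1.645 * 7.749721
Width = 25.4966

25.4966


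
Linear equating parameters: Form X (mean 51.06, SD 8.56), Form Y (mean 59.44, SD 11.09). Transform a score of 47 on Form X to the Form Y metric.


slope = SD_Y / SD_X = 11.09 / 8.56 ~ 1.2956
intercept = mean_Y - slope * mean_X = 59.44 - (11.09 / 8.56) * 51.06 ~ -6.7113
Y = slope * X + intercept. To avoid rounding drift from the rounded slope/intercept, evaluate the equivalent form Y = mean_Y + SD_Y * (X - mean_X) / SD_X at full precision:
Y = 59.44 + 11.09 * (47 - 51.06) / 8.56
Y = 59.44 - 11.09 * 4.06 / 8.56
Y = 59.44 - 45.0254 / 8.56
Y = 59.44 - 5.26
Y = 54.18

54.18


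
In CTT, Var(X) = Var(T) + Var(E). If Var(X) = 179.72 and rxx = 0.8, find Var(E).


var_true = rxx * var_obs = 0.8 * 179.72 = 143.776
var_error = var_obs - var_true
var_error = 179.72 - 143.776
var_error = 35.944

35.944


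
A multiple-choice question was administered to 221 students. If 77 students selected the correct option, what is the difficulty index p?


Item difficulty p = number correct / total examinees
p = 77 / 221
p = 0.3484

0.3484


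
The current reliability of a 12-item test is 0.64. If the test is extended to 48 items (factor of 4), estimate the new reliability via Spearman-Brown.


r_new = (n * rxx) / (1 + (n-1) * rxx)
r_new = (4 * 0.64) / (1 + 3 * 0.64)
r_new = 2.56 / 2.92
r_new = 0.8767

0.8767


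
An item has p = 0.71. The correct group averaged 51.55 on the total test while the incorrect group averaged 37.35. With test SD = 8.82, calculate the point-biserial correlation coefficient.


q = 1 - p = 0.29
rpb = ((M1 - M0) / SD) * sqrt(p * q)
rpb = ((51.55 - 37.35) / 8.82) * sqrt(0.71 * 0.29)
rpb = 0.7305

0.7305


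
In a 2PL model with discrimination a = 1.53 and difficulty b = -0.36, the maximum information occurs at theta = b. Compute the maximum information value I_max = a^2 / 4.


For 2PL, max info at theta = b = -0.36
I_max = a^2 / 4 = 1.53^2 / 4
= 2.3409 / 4
I_max = 0.5852

0.5852


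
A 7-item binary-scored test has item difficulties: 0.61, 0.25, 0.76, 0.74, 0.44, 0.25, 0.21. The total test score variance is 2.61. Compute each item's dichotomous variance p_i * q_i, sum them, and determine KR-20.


For each item, compute p_i * q_i:
  Item 1: 0.61 * 0.39 = 0.2379
  Item 2: 0.25 * 0.75 = 0.1875
  Item 3: 0.76 * 0.24 = 0.1824
  Item 4: 0.74 * 0.26 = 0.1924
  Item 5: 0.44 * 0.56 = 0.2464
  Item 6: 0.25 * 0.75 = 0.1875
  Item 7: 0.21 * 0.79 = 0.1659
Sum(p_i * q_i) = 0.2379 + 0.1875 + 0.1824 + 0.1924 + 0.2464 + 0.1875 + 0.1659 = 1.4
KR-20 = (k/(k-1)) * (1 - Sum(p_i*q_i) / Var_total)
= (7/6) * (1 - 1.4/2.61)
= 1.1667 * 0.4636
KR-20 = 0.5409

0.5409


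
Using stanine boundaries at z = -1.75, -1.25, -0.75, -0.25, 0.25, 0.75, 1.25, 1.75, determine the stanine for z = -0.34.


Stanine boundaries: [-1.75, -1.25, -0.75, -0.25, 0.25, 0.75, 1.25, 1.75]
z = -0.34
Check each boundary:
  z >= -1.75 -> could be stanine 2
  z >= -1.25 -> could be stanine 3
  z >= -0.75 -> could be stanine 4
  z < -0.25
  z < 0.25
  z < 0.75
  z < 1.25
  z < 1.75
Highest qualifying boundary gives stanine = 4

4


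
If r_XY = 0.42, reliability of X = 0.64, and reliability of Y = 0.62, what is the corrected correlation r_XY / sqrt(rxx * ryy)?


r_corrected = rxy / sqrt(rxx * ryy)
= 0.42 / sqrt(0.64 * 0.62)
= 0.42 / sqrt(0.3968)
= 0.42 / 0.629921
r_corrected = 0.6668

0.6668


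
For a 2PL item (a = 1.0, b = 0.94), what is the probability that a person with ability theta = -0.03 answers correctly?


a*(theta - b) = 1.0 * (-0.03 - 0.94) = -0.97
exp(--0.97) = 2.6379
P = 1 / (1 + 2.6379)
P = 0.2749

0.2749


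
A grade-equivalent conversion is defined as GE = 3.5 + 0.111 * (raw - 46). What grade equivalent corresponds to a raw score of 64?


raw - median = 64 - 46 = 18
slope * diff = 0.111 * 18 = 1.998
GE = 3.5 + 1.998
GE = 5.498

5.498


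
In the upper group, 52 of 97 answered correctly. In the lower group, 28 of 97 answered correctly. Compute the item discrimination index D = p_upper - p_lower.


p_upper = 52/97 = 0.5361
p_lower = 28/97 = 0.2887
D = 0.5361 - 0.2887 = 0.2474

0.2474


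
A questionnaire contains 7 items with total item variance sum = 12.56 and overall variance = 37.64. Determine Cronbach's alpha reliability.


alpha = (k/(k-1)) * (1 - sum(si^2)/s_total^2)
= (7/6) * (1 - 12.56/37.64)
alpha = 0.7774

0.7774


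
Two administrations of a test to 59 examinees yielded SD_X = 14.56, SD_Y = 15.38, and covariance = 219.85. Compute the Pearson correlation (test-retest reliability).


r = cov(X,Y) / (SD_X * SD_Y)
r = 219.85 / (14.56 * 15.38)
r = 219.85 / 223.9328
r = 0.9818

0.9818


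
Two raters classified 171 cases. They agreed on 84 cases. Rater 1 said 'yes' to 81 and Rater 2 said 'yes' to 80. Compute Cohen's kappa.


P_o = 84/171 = 0.491228
P_e = (81*80 + 90*91) / 29241 = 0.501693
kappa = (P_o - P_e) / (1 - P_e)
kappa = (0.491228 - 0.501693) / (1 - 0.501693)
kappa = -0.021

-0.021


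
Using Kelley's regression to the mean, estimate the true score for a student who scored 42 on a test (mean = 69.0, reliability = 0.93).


T_est = rxx * X + (1 - rxx) * mean
T_est = 0.93 * 42 + 0.07 * 69.0
T_est = 39.06 + 4.83
T_est = 43.89

43.89


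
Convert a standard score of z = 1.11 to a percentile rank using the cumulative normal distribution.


CDF(z) = 0.5 * (1 + erf(z/sqrt(2)))
erf(0.7849) = 0.733
CDF = 0.8665
Percentile rank = 0.8665 * 100 = 86.65

86.65


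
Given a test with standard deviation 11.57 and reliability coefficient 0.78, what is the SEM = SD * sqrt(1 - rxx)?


SEM = SD * sqrt(1 - rxx)
SEM = 11.57 * sqrt(1 - 0.78)
SEM = 11.57 * sqrt(0.22) = 11.57 * 0.469042
SEM = 5.4268

5.4268


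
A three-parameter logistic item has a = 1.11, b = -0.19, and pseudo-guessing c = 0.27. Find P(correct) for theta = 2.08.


logit = 1.11*(2.08 - -0.19) = 2.5197
P* = 1/(1 + exp(-2.5197)) = 0.9255
P = 0.27 + (1 - 0.27) * 0.9255
P = 0.9456

0.9456


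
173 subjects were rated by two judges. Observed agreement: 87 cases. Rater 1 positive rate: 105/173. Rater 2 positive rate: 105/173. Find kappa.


P_o = 87/173 = 0.50289
P_e = (105*105 + 68*68) / 29929 = 0.522871
kappa = (P_o - P_e) / (1 - P_e)
kappa = (0.50289 - 0.522871) / (1 - 0.522871)
kappa = -0.0419

-0.0419


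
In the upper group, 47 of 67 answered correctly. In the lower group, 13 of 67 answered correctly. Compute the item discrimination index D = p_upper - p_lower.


p_upper = 47/67 = 0.7015
p_lower = 13/67 = 0.194
D = 0.7015 - 0.194 = 0.5075

0.5075


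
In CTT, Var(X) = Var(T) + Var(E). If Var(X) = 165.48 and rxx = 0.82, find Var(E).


var_true = rxx * var_obs = 0.82 * 165.48 = 135.6936
var_error = var_obs - var_true
var_error = 165.48 - 135.6936
var_error = 29.7864

29.7864


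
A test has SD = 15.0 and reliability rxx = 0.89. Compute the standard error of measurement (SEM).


SEM = SD * sqrt(1 - rxx)
SEM = 15.0 * sqrt(1 - 0.89)
SEM = 15.0 * sqrt(0.11) = 15.0 * 0.331662
SEM = 4.9749

4.9749


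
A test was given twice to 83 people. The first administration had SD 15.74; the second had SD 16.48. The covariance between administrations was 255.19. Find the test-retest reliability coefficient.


r = cov(X,Y) / (SD_X * SD_Y)
r = 255.19 / (15.74 * 16.48)
r = 255.19 / 259.3952
r = 0.9838

0.9838


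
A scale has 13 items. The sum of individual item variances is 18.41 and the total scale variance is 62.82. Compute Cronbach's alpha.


alpha = (k/(k-1)) * (1 - sum(si^2)/s_total^2)
= (13/12) * (1 - 18.41/62.82)
alpha = 0.7659

0.7659


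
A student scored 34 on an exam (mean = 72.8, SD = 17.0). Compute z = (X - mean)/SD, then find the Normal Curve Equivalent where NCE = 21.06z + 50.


z = (X - mean) / SD = (34 - 72.8) / 17.0
z = -38.8 / 17.0
z = -2.2824
NCE = NCE = 21.06z + 50
Carry z at full precision (z = -38.8 / 17.0) into the conversion:
NCE = 21.06 * (-38.8 / 17.0) + 50 = -817.128 / 17.0 + 50
NCE = -48.0664 + 50
NCE = 1.9336

1.9336


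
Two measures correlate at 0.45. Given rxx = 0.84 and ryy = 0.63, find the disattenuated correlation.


r_corrected = rxy / sqrt(rxx * ryy)
= 0.45 / sqrt(0.84 * 0.63)
= 0.45 / sqrt(0.5292)
= 0.45 / 0.727461
r_corrected = 0.6186

0.6186


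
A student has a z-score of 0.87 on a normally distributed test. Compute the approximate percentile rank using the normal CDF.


CDF(z) = 0.5 * (1 + erf(z/sqrt(2)))
erf(0.6152) = 0.6157
CDF = 0.8078
Percentile rank = 0.8078 * 100 = 80.78

80.78


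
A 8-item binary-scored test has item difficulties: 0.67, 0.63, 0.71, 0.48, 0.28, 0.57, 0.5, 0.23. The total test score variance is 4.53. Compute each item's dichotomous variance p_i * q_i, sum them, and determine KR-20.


For each item, compute p_i * q_i:
  Item 1: 0.67 * 0.33 = 0.2211
  Item 2: 0.63 * 0.37 = 0.2331
  Item 3: 0.71 * 0.29 = 0.2059
  Item 4: 0.48 * 0.52 = 0.2496
  Item 5: 0.28 * 0.72 = 0.2016
  Item 6: 0.57 * 0.43 = 0.2451
  Item 7: 0.5 * 0.5 = 0.25
  Item 8: 0.23 * 0.77 = 0.1771
Sum(p_i * q_i) = 0.2211 + 0.2331 + 0.2059 + 0.2496 + 0.2016 + 0.2451 + 0.25 + 0.1771 = 1.7835
KR-20 = (k/(k-1)) * (1 - Sum(p_i*q_i) / Var_total)
= (8/7) * (1 - 1.7835/4.53)
= 1.1429 * 0.6063
KR-20 = 0.6929

0.6929


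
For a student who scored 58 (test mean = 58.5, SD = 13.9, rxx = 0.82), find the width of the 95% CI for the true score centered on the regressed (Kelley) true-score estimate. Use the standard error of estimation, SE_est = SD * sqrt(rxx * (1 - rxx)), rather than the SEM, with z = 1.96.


True score estimate = 0.82*58 + 0.18*58.5 = 58.09
SE_est = SD * sqrt(rxx * (1 - rxx)) = 13.9 * sqrt(0.82 * 0.18) = 13.9 * sqrt(0.1476) = 5.340206
CI = T_est +/- z * SE_est, so width = 2 * z * SE_est = 2 * 1.96 * 5.340206
Width = 20.9336

20.9336


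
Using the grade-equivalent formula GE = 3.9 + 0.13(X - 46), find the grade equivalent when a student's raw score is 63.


raw - median = 63 - 46 = 17
slope * diff = 0.13 * 17 = 2.21
GE = 3.9 + 2.21
GE = 6.11

6.11


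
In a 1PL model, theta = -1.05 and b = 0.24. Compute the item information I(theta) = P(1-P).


P = 1/(1+exp(-(-1.05-0.24))) = 0.2159
I = P*(1-P) = 0.2159 * 0.7841
I = 0.1693

0.1693


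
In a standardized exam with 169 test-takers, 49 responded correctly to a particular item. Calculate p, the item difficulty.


Item difficulty p = number correct / total examinees
p = 49 / 169
p = 0.2899

0.2899


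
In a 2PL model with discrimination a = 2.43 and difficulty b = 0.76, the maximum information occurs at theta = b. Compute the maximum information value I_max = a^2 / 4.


For 2PL, max info at theta = b = 0.76
I_max = a^2 / 4 = 2.43^2 / 4
= 5.9049 / 4
I_max = 1.4762

1.4762


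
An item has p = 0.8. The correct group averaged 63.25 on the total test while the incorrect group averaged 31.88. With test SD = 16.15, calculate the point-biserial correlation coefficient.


q = 1 - p = 0.2
rpb = ((M1 - M0) / SD) * sqrt(p * q)
rpb = ((63.25 - 31.88) / 16.15) * sqrt(0.8 * 0.2)
rpb = 0.777

0.777


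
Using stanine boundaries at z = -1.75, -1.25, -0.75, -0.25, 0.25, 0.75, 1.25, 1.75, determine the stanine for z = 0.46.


Stanine boundaries: [-1.75, -1.25, -0.75, -0.25, 0.25, 0.75, 1.25, 1.75]
z = 0.46
Check each boundary:
  z >= -1.75 -> could be stanine 2
  z >= -1.25 -> could be stanine 3
  z >= -0.75 -> could be stanine 4
  z >= -0.25 -> could be stanine 5
  z >= 0.25 -> could be stanine 6
  z < 0.75
  z < 1.25
  z < 1.75
Highest qualifying boundary gives stanine = 6

6


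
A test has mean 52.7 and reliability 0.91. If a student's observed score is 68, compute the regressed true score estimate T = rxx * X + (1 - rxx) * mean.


T_est = rxx * X + (1 - rxx) * mean
T_est = 0.91 * 68 + 0.09 * 52.7
T_est = 61.88 + 4.743
T_est = 66.623

66.623


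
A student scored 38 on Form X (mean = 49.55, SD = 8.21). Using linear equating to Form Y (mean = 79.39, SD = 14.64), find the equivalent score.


slope = SD_Y / SD_X = 14.64 / 8.21 ~ 1.7832
intercept = mean_Y - slope * mean_X = 79.39 - (14.64 / 8.21) * 49.55 ~ -8.9671
Y = slope * X + intercept. To avoid rounding drift from the rounded slope/intercept, evaluate the equivalent form Y = mean_Y + SD_Y * (X - mean_X) / SD_X at full precision:
Y = 79.39 + 14.64 * (38 - 49.55) / 8.21
Y = 79.39 - 14.64 * 11.55 / 8.21
Y = 79.39 - 169.092 / 8.21
Y = 79.39 - 20.5959
Y = 58.7941

58.7941


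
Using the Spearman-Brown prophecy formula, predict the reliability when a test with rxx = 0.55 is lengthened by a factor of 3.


r_new = (n * rxx) / (1 + (n-1) * rxx)
r_new = (3 * 0.55) / (1 + 2 * 0.55)
r_new = 1.65 / 2.1
r_new = 0.7857

0.7857


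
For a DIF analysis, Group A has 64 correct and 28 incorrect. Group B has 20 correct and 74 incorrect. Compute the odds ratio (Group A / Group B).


Odds_A = 64/28 = 2.2857
Odds_B = 20/74 = 0.2703
OR = Odds_A / Odds_B = 2.2857 / 0.2703
Exactly, OR = (64 * 74) / (28 * 20) = 4736 / 560
OR = 8.4571

8.4571


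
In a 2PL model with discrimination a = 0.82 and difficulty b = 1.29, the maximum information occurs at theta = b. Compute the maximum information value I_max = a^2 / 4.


For 2PL, max info at theta = b = 1.29
I_max = a^2 / 4 = 0.82^2 / 4
= 0.6724 / 4
I_max = 0.1681

0.1681


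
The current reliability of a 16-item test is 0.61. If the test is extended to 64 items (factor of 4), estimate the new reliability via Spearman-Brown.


r_new = (n * rxx) / (1 + (n-1) * rxx)
r_new = (4 * 0.61) / (1 + 3 * 0.61)
r_new = 2.44 / 2.83
r_new = 0.8622

0.8622


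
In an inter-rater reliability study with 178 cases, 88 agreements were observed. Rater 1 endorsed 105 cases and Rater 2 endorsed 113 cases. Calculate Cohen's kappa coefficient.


P_o = 88/178 = 0.494382
P_e = (105*113 + 73*65) / 31684 = 0.524239
kappa = (P_o - P_e) / (1 - P_e)
kappa = (0.494382 - 0.524239) / (1 - 0.524239)
kappa = -0.0628

-0.0628


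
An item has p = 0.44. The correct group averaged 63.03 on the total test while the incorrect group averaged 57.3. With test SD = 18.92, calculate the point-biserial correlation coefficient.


q = 1 - p = 0.56
rpb = ((M1 - M0) / SD) * sqrt(p * q)
rpb = ((63.03 - 57.3) / 18.92) * sqrt(0.44 * 0.56)
rpb = 0.1503

0.1503


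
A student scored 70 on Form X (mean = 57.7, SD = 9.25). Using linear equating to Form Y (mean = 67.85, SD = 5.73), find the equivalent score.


slope = SD_Y / SD_X = 5.73 / 9.25 ~ 0.6195
intercept = mean_Y - slope * mean_X = 67.85 - (5.73 / 9.25) * 57.7 ~ 32.1072
Y = slope * X + intercept. To avoid rounding drift from the rounded slope/intercept, evaluate the equivalent form Y = mean_Y + SD_Y * (X - mean_X) / SD_X at full precision:
Y = 67.85 + 5.73 * (70 - 57.7) / 9.25
Y = 67.85 + 5.73 * 12.3 / 9.25
Y = 67.85 + 70.479 / 9.25
Y = 67.85 + 7.6194
Y = 75.4694

75.4694


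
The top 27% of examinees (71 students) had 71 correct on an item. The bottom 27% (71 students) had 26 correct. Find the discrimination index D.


p_upper = 71/71 = 1.0
p_lower = 26/71 = 0.3662
D = 1.0 - 0.3662 = 0.6338

0.6338


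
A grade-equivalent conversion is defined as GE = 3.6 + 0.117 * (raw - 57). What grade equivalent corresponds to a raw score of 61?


raw - median = 61 - 57 = 4
slope * diff = 0.117 * 4 = 0.468
GE = 3.6 + 0.468
GE = 4.068

4.068


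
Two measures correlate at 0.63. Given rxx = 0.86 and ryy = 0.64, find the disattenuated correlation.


r_corrected = rxy / sqrt(rxx * ryy)
= 0.63 / sqrt(0.86 * 0.64)
= 0.63 / sqrt(0.5504)
= 0.63 / 0.741889
r_corrected = 0.8492

0.8492


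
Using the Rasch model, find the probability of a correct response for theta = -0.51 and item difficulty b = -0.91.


theta - b = -0.51 - -0.91 = 0.4
exp(-(theta - b)) = exp(-0.4) = 0.6703
P = 1 / (1 + 0.6703)
P = 0.5987

0.5987


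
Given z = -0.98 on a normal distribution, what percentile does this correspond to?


CDF(z) = 0.5 * (1 + erf(z/sqrt(2)))
erf(-0.693) = -0.6729
CDF = 0.1635
Percentile rank = 0.1635 * 100 = 16.35

16.35


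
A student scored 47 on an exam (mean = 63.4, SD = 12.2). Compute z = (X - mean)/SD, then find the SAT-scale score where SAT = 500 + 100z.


z = (X - mean) / SD = (47 - 63.4) / 12.2
z = -16.4 / 12.2
z = -1.3443
SAT-scale = SAT = 500 + 100z
Carry z at full precision (z = -16.4 / 12.2) into the conversion:
SAT-scale = 500 + 100 * (-16.4 / 12.2) = 500 + -1640 / 12.2
SAT-scale = 500 + -134.4262
SAT-scale = 365.5738

365.5738


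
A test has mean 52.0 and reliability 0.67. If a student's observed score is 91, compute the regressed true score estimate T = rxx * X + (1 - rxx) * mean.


T_est = rxx * X + (1 - rxx) * mean
T_est = 0.67 * 91 + 0.33 * 52.0
T_est = 60.97 + 17.16
T_est = 78.13

78.13


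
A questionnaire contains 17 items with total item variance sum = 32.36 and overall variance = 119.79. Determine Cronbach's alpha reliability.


alpha = (k/(k-1)) * (1 - sum(si^2)/s_total^2)
= (17/16) * (1 - 32.36/119.79)
alpha = 0.7755

0.7755


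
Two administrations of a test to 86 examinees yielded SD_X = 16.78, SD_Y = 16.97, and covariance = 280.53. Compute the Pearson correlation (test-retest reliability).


r = cov(X,Y) / (SD_X * SD_Y)
r = 280.53 / (16.78 * 16.97)
r = 280.53 / 284.7566
r = 0.9852

0.9852


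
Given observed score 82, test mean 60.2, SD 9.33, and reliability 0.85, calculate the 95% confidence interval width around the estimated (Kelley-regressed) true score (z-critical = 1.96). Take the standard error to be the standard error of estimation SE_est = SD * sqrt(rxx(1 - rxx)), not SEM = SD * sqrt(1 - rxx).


True score estimate = 0.85*82 + 0.15*60.2 = 78.73
SE_est = SD * sqrt(rxx * (1 - rxx)) = 9.33 * sqrt(0.85 * 0.15) = 9.33 * sqrt(0.1275) = 3.331476
CI = T_est +/- z * SE_est, so width = 2 * z * SE_est = 2 * 1.96 * 3.331476
Width = 13.0594

13.0594


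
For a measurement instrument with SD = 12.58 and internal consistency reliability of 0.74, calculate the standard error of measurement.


SEM = SD * sqrt(1 - rxx)
SEM = 12.58 * sqrt(1 - 0.74)
SEM = 12.58 * sqrt(0.26) = 12.58 * 0.509902
SEM = 6.4146

6.4146


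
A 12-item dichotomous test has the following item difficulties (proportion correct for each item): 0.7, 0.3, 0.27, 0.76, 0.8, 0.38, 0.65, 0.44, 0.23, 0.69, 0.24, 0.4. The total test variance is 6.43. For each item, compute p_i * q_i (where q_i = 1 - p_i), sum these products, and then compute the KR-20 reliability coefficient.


For each item, compute p_i * q_i:
  Item 1: 0.7 * 0.3 = 0.21
  Item 2: 0.3 * 0.7 = 0.21
  Item 3: 0.27 * 0.73 = 0.1971
  Item 4: 0.76 * 0.24 = 0.1824
  Item 5: 0.8 * 0.2 = 0.16
  Item 6: 0.38 * 0.62 = 0.2356
  Item 7: 0.65 * 0.35 = 0.2275
  Item 8: 0.44 * 0.56 = 0.2464
  Item 9: 0.23 * 0.77 = 0.1771
  Item 10: 0.69 * 0.31 = 0.2139
  Item 11: 0.24 * 0.76 = 0.1824
  Item 12: 0.4 * 0.6 = 0.24
Sum(p_i * q_i) = 0.21 + 0.21 + 0.1971 + 0.1824 + 0.16 + 0.2356 + 0.2275 + 0.2464 + 0.1771 + 0.2139 + 0.1824 + 0.24 = 2.4824
KR-20 = (k/(k-1)) * (1 - Sum(p_i*q_i) / Var_total)
= (12/11) * (1 - 2.4824/6.43)
= 1.0909 * 0.6139
KR-20 = 0.6697

0.6697


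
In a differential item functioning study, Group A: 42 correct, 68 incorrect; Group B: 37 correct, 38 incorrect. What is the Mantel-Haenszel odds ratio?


Odds_A = 42/68 = 0.6176
Odds_B = 37/38 = 0.9737
OR = Odds_A / Odds_B = 0.6176 / 0.9737
Exactly, OR = (42 * 38) / (68 * 37) = 1596 / 2516
OR = 0.6343

0.6343


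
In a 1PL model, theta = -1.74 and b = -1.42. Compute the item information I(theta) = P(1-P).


P = 1/(1+exp(-(-1.74--1.42))) = 0.4207
I = P*(1-P) = 0.4207 * 0.5793
I = 0.2437

0.2437


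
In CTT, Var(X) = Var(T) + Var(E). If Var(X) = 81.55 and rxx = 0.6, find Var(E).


var_true = rxx * var_obs = 0.6 * 81.55 = 48.93
var_error = var_obs - var_true
var_error = 81.55 - 48.93
var_error = 32.62

32.62


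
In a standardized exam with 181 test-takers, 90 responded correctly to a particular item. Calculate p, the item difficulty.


Item difficulty p = number correct / total examinees
p = 90 / 181
p = 0.4972

0.4972


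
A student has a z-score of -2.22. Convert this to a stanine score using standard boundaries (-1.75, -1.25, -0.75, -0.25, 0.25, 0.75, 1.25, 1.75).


Stanine boundaries: [-1.75, -1.25, -0.75, -0.25, 0.25, 0.75, 1.25, 1.75]
z = -2.22
Check each boundary:
  z < -1.75
  z < -1.25
  z < -0.75
  z < -0.25
  z < 0.25
  z < 0.75
  z < 1.25
  z < 1.75
Highest qualifying boundary gives stanine = 1

1


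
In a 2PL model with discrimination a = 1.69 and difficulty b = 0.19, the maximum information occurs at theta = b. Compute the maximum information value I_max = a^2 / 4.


For 2PL, max info at theta = b = 0.19
I_max = a^2 / 4 = 1.69^2 / 4
= 2.8561 / 4
I_max = 0.714

0.714


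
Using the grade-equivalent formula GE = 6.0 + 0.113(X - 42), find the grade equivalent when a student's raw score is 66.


raw - median = 66 - 42 = 24
slope * diff = 0.113 * 24 = 2.712
GE = 6.0 + 2.712
GE = 8.712

8.712


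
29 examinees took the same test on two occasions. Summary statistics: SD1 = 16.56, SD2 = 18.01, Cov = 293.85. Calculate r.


r = cov(X,Y) / (SD_X * SD_Y)
r = 293.85 / (16.56 * 18.01)
r = 293.85 / 298.2456
r = 0.9853

0.9853


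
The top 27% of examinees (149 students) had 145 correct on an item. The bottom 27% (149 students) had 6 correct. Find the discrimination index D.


p_upper = 145/149 = 0.9732
p_lower = 6/149 = 0.0403
D = 0.9732 - 0.0403 = 0.9329

0.9329


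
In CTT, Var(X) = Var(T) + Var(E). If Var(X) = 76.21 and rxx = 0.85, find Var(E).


var_true = rxx * var_obs = 0.85 * 76.21 = 64.7785
var_error = var_obs - var_true
var_error = 76.21 - 64.7785
var_error = 11.4315

11.4315


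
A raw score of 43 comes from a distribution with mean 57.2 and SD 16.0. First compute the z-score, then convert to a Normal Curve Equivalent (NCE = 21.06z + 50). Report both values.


z = (X - mean) / SD = (43 - 57.2) / 16.0
z = -14.2 / 16.0
z = -0.8875
NCE = NCE = 21.06z + 50
Carry z at full precision (z = -14.2 / 16.0) into the conversion:
NCE = 21.06 * (-14.2 / 16.0) + 50 = -299.052 / 16.0 + 50
NCE = -18.6907 + 50
NCE = 31.3093

31.3093


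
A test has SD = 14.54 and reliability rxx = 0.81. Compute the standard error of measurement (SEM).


SEM = SD * sqrt(1 - rxx)
SEM = 14.54 * sqrt(1 - 0.81)
SEM = 14.54 * sqrt(0.19) = 14.54 * 0.43589
SEM = 6.3378

6.3378


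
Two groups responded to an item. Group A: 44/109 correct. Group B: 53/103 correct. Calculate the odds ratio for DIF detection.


Odds_A = 44/65 = 0.6769
Odds_B = 53/50 = 1.06
OR = Odds_A / Odds_B = 0.6769 / 1.06
Exactly, OR = (44 * 50) / (65 * 53) = 2200 / 3445
OR = 0.6386

0.6386


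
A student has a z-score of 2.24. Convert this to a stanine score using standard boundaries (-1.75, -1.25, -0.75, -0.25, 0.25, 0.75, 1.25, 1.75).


Stanine boundaries: [-1.75, -1.25, -0.75, -0.25, 0.25, 0.75, 1.25, 1.75]
z = 2.24
Check each boundary:
  z >= -1.75 -> could be stanine 2
  z >= -1.25 -> could be stanine 3
  z >= -0.75 -> could be stanine 4
  z >= -0.25 -> could be stanine 5
  z >= 0.25 -> could be stanine 6
  z >= 0.75 -> could be stanine 7
  z >= 1.25 -> could be stanine 8
  z >= 1.75 -> could be stanine 9
Highest qualifying boundary gives stanine = 9

9


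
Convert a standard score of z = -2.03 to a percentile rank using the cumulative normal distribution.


CDF(z) = 0.5 * (1 + erf(z/sqrt(2)))
erf(-1.4354) = -0.9576
CDF = 0.0212
Percentile rank = 0.0212 * 100 = 2.12

2.12


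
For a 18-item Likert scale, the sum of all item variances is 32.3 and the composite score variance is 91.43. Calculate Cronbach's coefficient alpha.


alpha = (k/(k-1)) * (1 - sum(si^2)/s_total^2)
= (18/17) * (1 - 32.3/91.43)
alpha = 0.6848

0.6848


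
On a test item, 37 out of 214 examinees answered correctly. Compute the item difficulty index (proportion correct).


Item difficulty p = number correct / total examinees
p = 37 / 214
p = 0.1729

0.1729


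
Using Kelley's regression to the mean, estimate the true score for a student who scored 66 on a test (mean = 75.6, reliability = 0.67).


T_est = rxx * X + (1 - rxx) * mean
T_est = 0.67 * 66 + 0.33 * 75.6
T_est = 44.22 + 24.948
T_est = 69.168

69.168


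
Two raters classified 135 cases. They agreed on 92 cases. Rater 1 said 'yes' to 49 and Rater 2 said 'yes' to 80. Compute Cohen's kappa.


P_o = 92/135 = 0.681481
P_e = (49*80 + 86*55) / 18225 = 0.474623
kappa = (P_o - P_e) / (1 - P_e)
kappa = (0.681481 - 0.474623) / (1 - 0.474623)
kappa = 0.3937

0.3937


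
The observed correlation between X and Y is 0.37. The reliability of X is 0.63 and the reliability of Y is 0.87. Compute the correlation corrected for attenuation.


r_corrected = rxy / sqrt(rxx * ryy)
= 0.37 / sqrt(0.63 * 0.87)
= 0.37 / sqrt(0.5481)
= 0.37 / 0.740338
r_corrected = 0.4998

0.4998


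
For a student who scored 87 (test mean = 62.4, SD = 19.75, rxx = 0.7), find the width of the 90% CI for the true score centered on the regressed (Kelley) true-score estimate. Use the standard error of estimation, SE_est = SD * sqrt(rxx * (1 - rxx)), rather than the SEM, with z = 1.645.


True score estimate = 0.7*87 + 0.3*62.4 = 79.62
SE_est = SD * sqrt(rxx * (1 - rxx)) = 19.75 * sqrt(0.7 * 0.3) = 19.75 * sqrt(0.21) = 9.050587
CI = T_est +/- z * SE_est, so width = 2 * z * SE_est = 2 * 1.645 * 9.050587
Width = 29.7764

29.7764


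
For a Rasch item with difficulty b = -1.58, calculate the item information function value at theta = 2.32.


P = 1/(1+exp(-(2.32--1.58))) = 0.9802
I = P*(1-P) = 0.9802 * 0.0198
I = 0.0194

0.0194


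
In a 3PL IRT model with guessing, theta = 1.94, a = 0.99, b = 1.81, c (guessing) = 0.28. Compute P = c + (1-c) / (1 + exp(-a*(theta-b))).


logit = 0.99*(1.94 - 1.81) = 0.1287
P* = 1/(1 + exp(-0.1287)) = 0.5321
P = 0.28 + (1 - 0.28) * 0.5321
P = 0.6631

0.6631


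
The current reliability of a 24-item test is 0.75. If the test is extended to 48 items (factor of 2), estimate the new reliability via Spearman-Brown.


r_new = (n * rxx) / (1 + (n-1) * rxx)
r_new = (2 * 0.75) / (1 + 1 * 0.75)
r_new = 1.5 / 1.75
r_new = 0.8571

0.8571


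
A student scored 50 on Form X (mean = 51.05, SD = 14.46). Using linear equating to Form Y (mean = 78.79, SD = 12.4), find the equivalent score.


slope = SD_Y / SD_X = 12.4 / 14.46 ~ 0.8575
intercept = mean_Y - slope * mean_X = 78.79 - (12.4 / 14.46) * 51.05 ~ 35.0127
Y = slope * X + intercept. To avoid rounding drift from the rounded slope/intercept, evaluate the equivalent form Y = mean_Y + SD_Y * (X - mean_X) / SD_X at full precision:
Y = 78.79 + 12.4 * (50 - 51.05) / 14.46
Y = 78.79 - 12.4 * 1.05 / 14.46
Y = 78.79 - 13.02 / 14.46
Y = 78.79 - 0.9004
Y = 77.8896

77.8896


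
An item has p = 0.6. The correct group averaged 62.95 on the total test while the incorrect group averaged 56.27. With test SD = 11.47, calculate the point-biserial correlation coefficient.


q = 1 - p = 0.4
rpb = ((M1 - M0) / SD) * sqrt(p * q)
rpb = ((62.95 - 56.27) / 11.47) * sqrt(0.6 * 0.4)
rpb = 0.2853

0.2853


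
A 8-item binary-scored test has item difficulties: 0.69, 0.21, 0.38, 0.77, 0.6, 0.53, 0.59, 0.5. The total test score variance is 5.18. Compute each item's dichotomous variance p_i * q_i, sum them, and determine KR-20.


For each item, compute p_i * q_i:
  Item 1: 0.69 * 0.31 = 0.2139
  Item 2: 0.21 * 0.79 = 0.1659
  Item 3: 0.38 * 0.62 = 0.2356
  Item 4: 0.77 * 0.23 = 0.1771
  Item 5: 0.6 * 0.4 = 0.24
  Item 6: 0.53 * 0.47 = 0.2491
  Item 7: 0.59 * 0.41 = 0.2419
  Item 8: 0.5 * 0.5 = 0.25
Sum(p_i * q_i) = 0.2139 + 0.1659 + 0.2356 + 0.1771 + 0.24 + 0.2491 + 0.2419 + 0.25 = 1.7735
KR-20 = (k/(k-1)) * (1 - Sum(p_i*q_i) / Var_total)
= (8/7) * (1 - 1.7735/5.18)
= 1.1429 * 0.6576
KR-20 = 0.7516

0.7516


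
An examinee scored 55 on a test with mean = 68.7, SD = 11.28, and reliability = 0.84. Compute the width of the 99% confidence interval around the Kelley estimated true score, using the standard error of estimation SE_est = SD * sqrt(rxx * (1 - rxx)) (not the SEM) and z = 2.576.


True score estimate = 0.84*55 + 0.16*68.7 = 57.192
SE_est = SD * sqrt(rxx * (1 - rxx)) = 11.28 * sqrt(0.84 * 0.16) = 11.28 * sqrt(0.1344) = 4.135316
CI = T_est +/- z * SE_est, so width = 2 * z * SE_est = 2 * 2.576 * 4.135316
Width = 21.3051

21.3051


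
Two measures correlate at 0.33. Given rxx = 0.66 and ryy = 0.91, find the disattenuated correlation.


r_corrected = rxy / sqrt(rxx * ryy)
= 0.33 / sqrt(0.66 * 0.91)
= 0.33 / sqrt(0.6006)
= 0.33 / 0.774984
r_corrected = 0.4258

0.4258


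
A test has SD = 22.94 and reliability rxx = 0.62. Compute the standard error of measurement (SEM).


SEM = SD * sqrt(1 - rxx)
SEM = 22.94 * sqrt(1 - 0.62)
SEM = 22.94 * sqrt(0.38) = 22.94 * 0.616441
SEM = 14.1412

14.1412


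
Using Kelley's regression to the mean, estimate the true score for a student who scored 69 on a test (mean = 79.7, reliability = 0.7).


T_est = rxx * X + (1 - rxx) * mean
T_est = 0.7 * 69 + 0.3 * 79.7
T_est = 48.3 + 23.91
T_est = 72.21

72.21


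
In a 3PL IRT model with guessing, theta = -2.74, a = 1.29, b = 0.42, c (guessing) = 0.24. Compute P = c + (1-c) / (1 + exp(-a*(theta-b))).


logit = 1.29*(-2.74 - 0.42) = -4.0764
P* = 1/(1 + exp(--4.0764)) = 0.0167
P = 0.24 + (1 - 0.24) * 0.0167
P = 0.2527

0.2527


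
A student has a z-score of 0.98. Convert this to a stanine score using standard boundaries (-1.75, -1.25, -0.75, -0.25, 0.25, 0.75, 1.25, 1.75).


Stanine boundaries: [-1.75, -1.25, -0.75, -0.25, 0.25, 0.75, 1.25, 1.75]
z = 0.98
Check each boundary:
  z >= -1.75 -> could be stanine 2
  z >= -1.25 -> could be stanine 3
  z >= -0.75 -> could be stanine 4
  z >= -0.25 -> could be stanine 5
  z >= 0.25 -> could be stanine 6
  z >= 0.75 -> could be stanine 7
  z < 1.25
  z < 1.75
Highest qualifying boundary gives stanine = 7

7


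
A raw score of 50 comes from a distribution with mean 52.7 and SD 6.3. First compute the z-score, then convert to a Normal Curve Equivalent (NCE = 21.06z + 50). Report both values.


z = (X - mean) / SD = (50 - 52.7) / 6.3
z = -2.7 / 6.3
z = -0.4286
NCE = NCE = 21.06z + 50
Carry z at full precision (z = -2.7 / 6.3) into the conversion:
NCE = 21.06 * (-2.7 / 6.3) + 50 = -56.862 / 6.3 + 50
NCE = -9.0257 + 50
NCE = 40.9743

40.9743


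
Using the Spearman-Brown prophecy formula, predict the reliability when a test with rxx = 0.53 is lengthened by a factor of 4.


r_new = (n * rxx) / (1 + (n-1) * rxx)
r_new = (4 * 0.53) / (1 + 3 * 0.53)
r_new = 2.12 / 2.59
r_new = 0.8185

0.8185


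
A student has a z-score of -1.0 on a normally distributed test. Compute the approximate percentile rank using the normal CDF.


CDF(z) = 0.5 * (1 + erf(z/sqrt(2)))
erf(-0.7071) = -0.6827
CDF = 0.1587
Percentile rank = 0.1587 * 100 = 15.87

15.87


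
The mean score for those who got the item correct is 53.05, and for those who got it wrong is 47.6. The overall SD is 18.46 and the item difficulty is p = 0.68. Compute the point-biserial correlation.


q = 1 - p = 0.32
rpb = ((M1 - M0) / SD) * sqrt(p * q)
rpb = ((53.05 - 47.6) / 18.46) * sqrt(0.68 * 0.32)
rpb = 0.1377

0.1377


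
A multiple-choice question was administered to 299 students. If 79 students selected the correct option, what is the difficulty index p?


Item difficulty p = number correct / total examinees
p = 79 / 299
p = 0.2642

0.2642


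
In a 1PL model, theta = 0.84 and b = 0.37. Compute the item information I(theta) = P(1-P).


P = 1/(1+exp(-(0.84-0.37))) = 0.6154
I = P*(1-P) = 0.6154 * 0.3846
I = 0.2367

0.2367


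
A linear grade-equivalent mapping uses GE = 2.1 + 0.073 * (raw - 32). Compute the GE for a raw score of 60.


raw - median = 60 - 32 = 28
slope * diff = 0.073 * 28 = 2.044
GE = 2.1 + 2.044
GE = 4.144

4.144


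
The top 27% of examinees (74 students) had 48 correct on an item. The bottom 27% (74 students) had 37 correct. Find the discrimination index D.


p_upper = 48/74 = 0.6486
p_lower = 37/74 = 0.5
D = 0.6486 - 0.5 = 0.1486

0.1486


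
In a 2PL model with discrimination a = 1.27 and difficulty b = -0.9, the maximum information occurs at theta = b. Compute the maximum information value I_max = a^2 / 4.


For 2PL, max info at theta = b = -0.9
I_max = a^2 / 4 = 1.27^2 / 4
= 1.6129 / 4
I_max = 0.4032

0.4032


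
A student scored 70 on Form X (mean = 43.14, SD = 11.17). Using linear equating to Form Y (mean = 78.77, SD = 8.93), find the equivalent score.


slope = SD_Y / SD_X = 8.93 / 11.17 ~ 0.7995
intercept = mean_Y - slope * mean_X = 78.77 - (8.93 / 11.17) * 43.14 ~ 44.2812
Y = slope * X + intercept. To avoid rounding drift from the rounded slope/intercept, evaluate the equivalent form Y = mean_Y + SD_Y * (X - mean_X) / SD_X at full precision:
Y = 78.77 + 8.93 * (70 - 43.14) / 11.17
Y = 78.77 + 8.93 * 26.86 / 11.17
Y = 78.77 + 239.8598 / 11.17
Y = 78.77 + 21.4736
Y = 100.2436

100.2436


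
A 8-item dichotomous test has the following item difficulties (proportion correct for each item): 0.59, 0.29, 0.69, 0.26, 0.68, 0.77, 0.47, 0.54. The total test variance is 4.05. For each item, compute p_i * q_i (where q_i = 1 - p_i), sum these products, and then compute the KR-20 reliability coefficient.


For each item, compute p_i * q_i:
  Item 1: 0.59 * 0.41 = 0.2419
  Item 2: 0.29 * 0.71 = 0.2059
  Item 3: 0.69 * 0.31 = 0.2139
  Item 4: 0.26 * 0.74 = 0.1924
  Item 5: 0.68 * 0.32 = 0.2176
  Item 6: 0.77 * 0.23 = 0.1771
  Item 7: 0.47 * 0.53 = 0.2491
  Item 8: 0.54 * 0.46 = 0.2484
Sum(p_i * q_i) = 0.2419 + 0.2059 + 0.2139 + 0.1924 + 0.2176 + 0.1771 + 0.2491 + 0.2484 = 1.7463
KR-20 = (k/(k-1)) * (1 - Sum(p_i*q_i) / Var_total)
= (8/7) * (1 - 1.7463/4.05)
= 1.1429 * 0.5688
KR-20 = 0.6501

0.6501


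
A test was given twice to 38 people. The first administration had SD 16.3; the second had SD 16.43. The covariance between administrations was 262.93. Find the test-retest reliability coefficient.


r = cov(X,Y) / (SD_X * SD_Y)
r = 262.93 / (16.3 * 16.43)
r = 262.93 / 267.809
r = 0.9818

0.9818


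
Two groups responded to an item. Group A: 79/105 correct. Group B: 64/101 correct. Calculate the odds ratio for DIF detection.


Odds_A = 79/26 = 3.0385
Odds_B = 64/37 = 1.7297
OR = Odds_A / Odds_B = 3.0385 / 1.7297
Exactly, OR = (79 * 37) / (26 * 64) = 2923 / 1664
OR = 1.7566

1.7566


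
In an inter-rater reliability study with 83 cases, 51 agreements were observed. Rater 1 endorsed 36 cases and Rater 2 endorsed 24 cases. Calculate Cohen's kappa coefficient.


P_o = 51/83 = 0.614458
P_e = (36*24 + 47*59) / 6889 = 0.527943
kappa = (P_o - P_e) / (1 - P_e)
kappa = (0.614458 - 0.527943) / (1 - 0.527943)
kappa = 0.1833

0.1833


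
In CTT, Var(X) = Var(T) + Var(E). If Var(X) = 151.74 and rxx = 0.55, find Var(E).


var_true = rxx * var_obs = 0.55 * 151.74 = 83.457
var_error = var_obs - var_true
var_error = 151.74 - 83.457
var_error = 68.283

68.283


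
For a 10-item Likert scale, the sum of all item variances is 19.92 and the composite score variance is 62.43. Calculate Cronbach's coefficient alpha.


alpha = (k/(k-1)) * (1 - sum(si^2)/s_total^2)
= (10/9) * (1 - 19.92/62.43)
alpha = 0.7566

0.7566


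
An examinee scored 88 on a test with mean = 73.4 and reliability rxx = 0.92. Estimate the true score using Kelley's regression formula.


T_est = rxx * X + (1 - rxx) * mean
T_est = 0.92 * 88 + 0.08 * 73.4
T_est = 80.96 + 5.872
T_est = 86.832

86.832


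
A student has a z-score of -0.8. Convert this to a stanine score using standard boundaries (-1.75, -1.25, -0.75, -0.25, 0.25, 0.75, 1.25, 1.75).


Stanine boundaries: [-1.75, -1.25, -0.75, -0.25, 0.25, 0.75, 1.25, 1.75]
z = -0.8
Check each boundary:
  z >= -1.75 -> could be stanine 2
  z >= -1.25 -> could be stanine 3
  z < -0.75
  z < -0.25
  z < 0.25
  z < 0.75
  z < 1.25
  z < 1.75
Highest qualifying boundary gives stanine = 3

3


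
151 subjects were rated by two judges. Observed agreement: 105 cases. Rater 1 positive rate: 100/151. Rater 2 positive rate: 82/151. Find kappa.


P_o = 105/151 = 0.695364
P_e = (100*82 + 51*69) / 22801 = 0.513969
kappa = (P_o - P_e) / (1 - P_e)
kappa = (0.695364 - 0.513969) / (1 - 0.513969)
kappa = 0.3732

0.3732


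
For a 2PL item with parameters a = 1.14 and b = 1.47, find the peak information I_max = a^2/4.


For 2PL, max info at theta = b = 1.47
I_max = a^2 / 4 = 1.14^2 / 4
= 1.2996 / 4
I_max = 0.3249

0.3249


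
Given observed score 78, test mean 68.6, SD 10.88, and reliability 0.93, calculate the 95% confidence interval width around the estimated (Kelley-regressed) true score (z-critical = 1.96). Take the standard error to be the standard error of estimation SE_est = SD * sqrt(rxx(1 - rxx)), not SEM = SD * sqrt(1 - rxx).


True score estimate = 0.93*78 + 0.07*68.6 = 77.342
SE_est = SD * sqrt(rxx * (1 - rxx)) = 10.88 * sqrt(0.93 * 0.07) = 10.88 * sqrt(0.0651) = 2.776
CI = T_est +/- z * SE_est, so width = 2 * z * SE_est = 2 * 1.96 * 2.776
Width = 10.8819

10.8819


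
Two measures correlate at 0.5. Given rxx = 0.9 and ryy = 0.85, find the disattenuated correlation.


r_corrected = rxy / sqrt(rxx * ryy)
= 0.5 / sqrt(0.9 * 0.85)
= 0.5 / sqrt(0.765)
= 0.5 / 0.874643
r_corrected = 0.5717

0.5717


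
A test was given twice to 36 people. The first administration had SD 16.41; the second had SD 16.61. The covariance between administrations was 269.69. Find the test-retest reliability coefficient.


r = cov(X,Y) / (SD_X * SD_Y)
r = 269.69 / (16.41 * 16.61)
r = 269.69 / 272.5701
r = 0.9894

0.9894


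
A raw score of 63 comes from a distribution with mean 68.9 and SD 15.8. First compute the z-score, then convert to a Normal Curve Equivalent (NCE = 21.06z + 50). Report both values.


z = (X - mean) / SD = (63 - 68.9) / 15.8
z = -5.9 / 15.8
z = -0.3734
NCE = NCE = 21.06z + 50
Carry z at full precision (z = -5.9 / 15.8) into the conversion:
NCE = 21.06 * (-5.9 / 15.8) + 50 = -124.254 / 15.8 + 50
NCE = -7.8642 + 50
NCE = 42.1358

42.1358


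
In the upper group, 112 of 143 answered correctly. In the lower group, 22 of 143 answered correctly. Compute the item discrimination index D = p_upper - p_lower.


p_upper = 112/143 = 0.7832
p_lower = 22/143 = 0.1538
D = 0.7832 - 0.1538 = 0.6294

0.6294
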